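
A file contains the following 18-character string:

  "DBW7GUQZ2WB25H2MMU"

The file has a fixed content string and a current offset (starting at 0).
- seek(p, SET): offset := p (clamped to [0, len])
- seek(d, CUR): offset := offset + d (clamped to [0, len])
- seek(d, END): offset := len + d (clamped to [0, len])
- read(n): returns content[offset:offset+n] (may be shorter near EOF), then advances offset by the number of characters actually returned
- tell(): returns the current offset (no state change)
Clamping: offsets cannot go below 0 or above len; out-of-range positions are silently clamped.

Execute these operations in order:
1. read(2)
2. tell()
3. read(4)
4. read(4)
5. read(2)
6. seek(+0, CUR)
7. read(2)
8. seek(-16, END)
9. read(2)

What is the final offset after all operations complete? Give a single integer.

Answer: 4

Derivation:
After 1 (read(2)): returned 'DB', offset=2
After 2 (tell()): offset=2
After 3 (read(4)): returned 'W7GU', offset=6
After 4 (read(4)): returned 'QZ2W', offset=10
After 5 (read(2)): returned 'B2', offset=12
After 6 (seek(+0, CUR)): offset=12
After 7 (read(2)): returned '5H', offset=14
After 8 (seek(-16, END)): offset=2
After 9 (read(2)): returned 'W7', offset=4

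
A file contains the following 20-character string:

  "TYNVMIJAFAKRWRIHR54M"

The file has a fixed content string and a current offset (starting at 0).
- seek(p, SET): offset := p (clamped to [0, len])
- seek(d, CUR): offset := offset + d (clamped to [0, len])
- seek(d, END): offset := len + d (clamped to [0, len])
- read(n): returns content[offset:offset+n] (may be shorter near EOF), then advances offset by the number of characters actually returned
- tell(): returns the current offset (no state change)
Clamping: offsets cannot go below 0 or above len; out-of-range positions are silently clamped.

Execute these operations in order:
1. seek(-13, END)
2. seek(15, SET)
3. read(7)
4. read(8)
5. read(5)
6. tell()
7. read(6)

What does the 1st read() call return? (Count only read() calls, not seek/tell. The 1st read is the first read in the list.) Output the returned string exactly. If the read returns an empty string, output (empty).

Answer: HR54M

Derivation:
After 1 (seek(-13, END)): offset=7
After 2 (seek(15, SET)): offset=15
After 3 (read(7)): returned 'HR54M', offset=20
After 4 (read(8)): returned '', offset=20
After 5 (read(5)): returned '', offset=20
After 6 (tell()): offset=20
After 7 (read(6)): returned '', offset=20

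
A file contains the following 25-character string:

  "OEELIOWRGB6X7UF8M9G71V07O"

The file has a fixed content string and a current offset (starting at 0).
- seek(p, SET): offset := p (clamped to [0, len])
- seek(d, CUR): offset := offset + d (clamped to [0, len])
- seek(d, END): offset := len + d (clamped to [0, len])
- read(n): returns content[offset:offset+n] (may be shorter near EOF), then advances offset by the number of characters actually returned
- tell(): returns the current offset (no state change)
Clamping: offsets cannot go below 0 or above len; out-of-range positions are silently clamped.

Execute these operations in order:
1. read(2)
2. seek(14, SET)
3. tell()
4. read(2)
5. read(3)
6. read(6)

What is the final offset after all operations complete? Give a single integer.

After 1 (read(2)): returned 'OE', offset=2
After 2 (seek(14, SET)): offset=14
After 3 (tell()): offset=14
After 4 (read(2)): returned 'F8', offset=16
After 5 (read(3)): returned 'M9G', offset=19
After 6 (read(6)): returned '71V07O', offset=25

Answer: 25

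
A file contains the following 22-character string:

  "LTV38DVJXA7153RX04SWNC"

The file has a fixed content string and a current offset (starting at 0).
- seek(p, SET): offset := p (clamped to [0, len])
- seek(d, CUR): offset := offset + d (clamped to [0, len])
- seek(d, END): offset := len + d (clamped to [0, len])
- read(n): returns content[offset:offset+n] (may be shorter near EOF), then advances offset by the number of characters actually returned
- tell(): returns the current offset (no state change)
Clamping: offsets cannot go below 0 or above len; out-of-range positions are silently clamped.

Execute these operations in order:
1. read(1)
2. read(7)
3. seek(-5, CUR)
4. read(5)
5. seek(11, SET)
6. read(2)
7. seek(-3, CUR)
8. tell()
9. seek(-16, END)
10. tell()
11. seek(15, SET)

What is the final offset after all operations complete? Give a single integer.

Answer: 15

Derivation:
After 1 (read(1)): returned 'L', offset=1
After 2 (read(7)): returned 'TV38DVJ', offset=8
After 3 (seek(-5, CUR)): offset=3
After 4 (read(5)): returned '38DVJ', offset=8
After 5 (seek(11, SET)): offset=11
After 6 (read(2)): returned '15', offset=13
After 7 (seek(-3, CUR)): offset=10
After 8 (tell()): offset=10
After 9 (seek(-16, END)): offset=6
After 10 (tell()): offset=6
After 11 (seek(15, SET)): offset=15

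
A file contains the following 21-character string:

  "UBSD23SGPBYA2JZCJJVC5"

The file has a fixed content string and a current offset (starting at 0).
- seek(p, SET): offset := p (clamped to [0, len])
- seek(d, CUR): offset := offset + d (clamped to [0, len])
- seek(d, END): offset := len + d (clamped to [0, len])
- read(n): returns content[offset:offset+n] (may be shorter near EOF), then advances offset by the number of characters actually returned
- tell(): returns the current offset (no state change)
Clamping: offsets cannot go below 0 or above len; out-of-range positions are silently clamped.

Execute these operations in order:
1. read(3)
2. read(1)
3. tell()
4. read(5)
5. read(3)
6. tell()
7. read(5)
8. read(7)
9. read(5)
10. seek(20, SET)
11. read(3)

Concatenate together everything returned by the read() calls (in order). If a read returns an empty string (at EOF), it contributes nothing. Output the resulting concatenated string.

Answer: UBSD23SGPBYA2JZCJJVC55

Derivation:
After 1 (read(3)): returned 'UBS', offset=3
After 2 (read(1)): returned 'D', offset=4
After 3 (tell()): offset=4
After 4 (read(5)): returned '23SGP', offset=9
After 5 (read(3)): returned 'BYA', offset=12
After 6 (tell()): offset=12
After 7 (read(5)): returned '2JZCJ', offset=17
After 8 (read(7)): returned 'JVC5', offset=21
After 9 (read(5)): returned '', offset=21
After 10 (seek(20, SET)): offset=20
After 11 (read(3)): returned '5', offset=21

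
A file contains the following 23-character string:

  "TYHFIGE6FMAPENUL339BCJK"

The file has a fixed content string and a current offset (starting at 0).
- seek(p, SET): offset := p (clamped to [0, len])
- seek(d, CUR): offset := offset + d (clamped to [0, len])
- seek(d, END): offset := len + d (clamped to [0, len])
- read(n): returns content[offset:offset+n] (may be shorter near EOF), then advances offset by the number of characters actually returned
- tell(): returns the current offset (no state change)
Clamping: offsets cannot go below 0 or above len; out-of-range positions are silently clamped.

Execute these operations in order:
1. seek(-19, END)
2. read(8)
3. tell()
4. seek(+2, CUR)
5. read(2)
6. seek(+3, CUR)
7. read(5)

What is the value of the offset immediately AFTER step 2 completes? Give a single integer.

After 1 (seek(-19, END)): offset=4
After 2 (read(8)): returned 'IGE6FMAP', offset=12

Answer: 12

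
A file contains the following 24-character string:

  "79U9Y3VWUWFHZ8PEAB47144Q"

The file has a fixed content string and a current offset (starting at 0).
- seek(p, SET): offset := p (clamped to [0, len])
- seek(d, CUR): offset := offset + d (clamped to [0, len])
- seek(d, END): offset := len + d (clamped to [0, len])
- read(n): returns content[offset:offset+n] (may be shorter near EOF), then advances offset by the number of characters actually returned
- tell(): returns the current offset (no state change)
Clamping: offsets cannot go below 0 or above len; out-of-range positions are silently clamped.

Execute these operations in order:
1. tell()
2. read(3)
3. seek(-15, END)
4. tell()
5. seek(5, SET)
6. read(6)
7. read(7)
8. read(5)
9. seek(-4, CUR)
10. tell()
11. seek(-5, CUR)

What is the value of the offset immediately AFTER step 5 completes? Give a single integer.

After 1 (tell()): offset=0
After 2 (read(3)): returned '79U', offset=3
After 3 (seek(-15, END)): offset=9
After 4 (tell()): offset=9
After 5 (seek(5, SET)): offset=5

Answer: 5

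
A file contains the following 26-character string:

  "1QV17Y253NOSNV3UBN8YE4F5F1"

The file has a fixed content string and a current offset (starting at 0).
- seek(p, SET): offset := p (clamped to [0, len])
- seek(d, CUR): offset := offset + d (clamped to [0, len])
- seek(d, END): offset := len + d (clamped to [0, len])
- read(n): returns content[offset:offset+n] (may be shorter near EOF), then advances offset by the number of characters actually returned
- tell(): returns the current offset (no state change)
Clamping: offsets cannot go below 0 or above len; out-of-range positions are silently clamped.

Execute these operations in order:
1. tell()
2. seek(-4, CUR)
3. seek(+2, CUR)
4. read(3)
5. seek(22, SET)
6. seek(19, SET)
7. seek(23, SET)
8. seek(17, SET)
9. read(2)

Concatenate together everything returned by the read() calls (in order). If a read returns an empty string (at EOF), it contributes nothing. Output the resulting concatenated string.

Answer: V17N8

Derivation:
After 1 (tell()): offset=0
After 2 (seek(-4, CUR)): offset=0
After 3 (seek(+2, CUR)): offset=2
After 4 (read(3)): returned 'V17', offset=5
After 5 (seek(22, SET)): offset=22
After 6 (seek(19, SET)): offset=19
After 7 (seek(23, SET)): offset=23
After 8 (seek(17, SET)): offset=17
After 9 (read(2)): returned 'N8', offset=19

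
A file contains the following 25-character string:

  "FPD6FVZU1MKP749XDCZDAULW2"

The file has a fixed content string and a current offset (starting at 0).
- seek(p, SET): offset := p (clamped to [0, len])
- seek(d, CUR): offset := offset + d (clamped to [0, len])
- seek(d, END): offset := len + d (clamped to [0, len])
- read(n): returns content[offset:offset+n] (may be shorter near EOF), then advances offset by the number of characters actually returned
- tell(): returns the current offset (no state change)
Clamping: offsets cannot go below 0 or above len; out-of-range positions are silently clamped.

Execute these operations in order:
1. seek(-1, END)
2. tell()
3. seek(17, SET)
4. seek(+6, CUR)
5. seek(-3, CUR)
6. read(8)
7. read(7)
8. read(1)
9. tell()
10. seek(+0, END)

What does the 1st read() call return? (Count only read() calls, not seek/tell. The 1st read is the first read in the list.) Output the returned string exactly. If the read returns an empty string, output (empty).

Answer: AULW2

Derivation:
After 1 (seek(-1, END)): offset=24
After 2 (tell()): offset=24
After 3 (seek(17, SET)): offset=17
After 4 (seek(+6, CUR)): offset=23
After 5 (seek(-3, CUR)): offset=20
After 6 (read(8)): returned 'AULW2', offset=25
After 7 (read(7)): returned '', offset=25
After 8 (read(1)): returned '', offset=25
After 9 (tell()): offset=25
After 10 (seek(+0, END)): offset=25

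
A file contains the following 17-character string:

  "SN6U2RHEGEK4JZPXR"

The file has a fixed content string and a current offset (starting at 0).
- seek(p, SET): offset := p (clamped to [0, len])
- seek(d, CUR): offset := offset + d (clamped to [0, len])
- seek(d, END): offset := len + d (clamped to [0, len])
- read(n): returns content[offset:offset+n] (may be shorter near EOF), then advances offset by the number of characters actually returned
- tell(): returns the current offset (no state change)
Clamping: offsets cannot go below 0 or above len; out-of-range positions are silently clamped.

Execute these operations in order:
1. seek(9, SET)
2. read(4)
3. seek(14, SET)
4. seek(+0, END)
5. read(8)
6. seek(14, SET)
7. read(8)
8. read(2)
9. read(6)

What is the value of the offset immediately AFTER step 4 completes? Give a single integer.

Answer: 17

Derivation:
After 1 (seek(9, SET)): offset=9
After 2 (read(4)): returned 'EK4J', offset=13
After 3 (seek(14, SET)): offset=14
After 4 (seek(+0, END)): offset=17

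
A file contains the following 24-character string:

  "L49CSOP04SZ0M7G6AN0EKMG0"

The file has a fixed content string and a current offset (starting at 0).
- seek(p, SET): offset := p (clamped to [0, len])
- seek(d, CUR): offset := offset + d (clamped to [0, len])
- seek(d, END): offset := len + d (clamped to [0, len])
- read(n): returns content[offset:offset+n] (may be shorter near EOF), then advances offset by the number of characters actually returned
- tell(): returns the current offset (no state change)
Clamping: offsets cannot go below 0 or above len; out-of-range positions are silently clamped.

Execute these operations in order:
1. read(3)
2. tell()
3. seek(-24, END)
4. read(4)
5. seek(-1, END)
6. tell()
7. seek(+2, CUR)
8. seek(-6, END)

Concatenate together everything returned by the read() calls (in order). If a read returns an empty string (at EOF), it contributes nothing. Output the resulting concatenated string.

Answer: L49L49C

Derivation:
After 1 (read(3)): returned 'L49', offset=3
After 2 (tell()): offset=3
After 3 (seek(-24, END)): offset=0
After 4 (read(4)): returned 'L49C', offset=4
After 5 (seek(-1, END)): offset=23
After 6 (tell()): offset=23
After 7 (seek(+2, CUR)): offset=24
After 8 (seek(-6, END)): offset=18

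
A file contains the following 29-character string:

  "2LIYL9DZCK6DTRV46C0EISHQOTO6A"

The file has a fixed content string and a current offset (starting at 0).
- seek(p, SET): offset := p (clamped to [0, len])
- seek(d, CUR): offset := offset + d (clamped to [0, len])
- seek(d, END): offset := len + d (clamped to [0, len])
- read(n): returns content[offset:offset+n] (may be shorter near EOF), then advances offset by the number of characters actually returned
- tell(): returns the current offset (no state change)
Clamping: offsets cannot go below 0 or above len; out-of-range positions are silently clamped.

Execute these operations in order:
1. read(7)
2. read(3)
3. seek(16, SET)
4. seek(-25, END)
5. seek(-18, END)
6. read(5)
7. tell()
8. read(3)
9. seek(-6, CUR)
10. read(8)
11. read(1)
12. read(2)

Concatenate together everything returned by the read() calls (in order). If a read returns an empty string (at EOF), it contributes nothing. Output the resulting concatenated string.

Answer: 2LIYL9DZCKDTRV46C0RV46C0EISHQ

Derivation:
After 1 (read(7)): returned '2LIYL9D', offset=7
After 2 (read(3)): returned 'ZCK', offset=10
After 3 (seek(16, SET)): offset=16
After 4 (seek(-25, END)): offset=4
After 5 (seek(-18, END)): offset=11
After 6 (read(5)): returned 'DTRV4', offset=16
After 7 (tell()): offset=16
After 8 (read(3)): returned '6C0', offset=19
After 9 (seek(-6, CUR)): offset=13
After 10 (read(8)): returned 'RV46C0EI', offset=21
After 11 (read(1)): returned 'S', offset=22
After 12 (read(2)): returned 'HQ', offset=24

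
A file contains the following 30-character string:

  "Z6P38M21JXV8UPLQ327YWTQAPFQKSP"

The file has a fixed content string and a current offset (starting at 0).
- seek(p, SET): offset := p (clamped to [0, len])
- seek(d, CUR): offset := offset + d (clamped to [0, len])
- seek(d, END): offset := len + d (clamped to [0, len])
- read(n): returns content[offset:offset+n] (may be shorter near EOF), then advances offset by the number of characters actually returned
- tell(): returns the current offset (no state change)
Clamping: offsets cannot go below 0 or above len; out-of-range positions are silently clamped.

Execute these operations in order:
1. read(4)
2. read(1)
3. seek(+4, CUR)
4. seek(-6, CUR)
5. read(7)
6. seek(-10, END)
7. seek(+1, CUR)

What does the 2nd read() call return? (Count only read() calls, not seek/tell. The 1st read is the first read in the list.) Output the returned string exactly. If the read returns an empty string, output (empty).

After 1 (read(4)): returned 'Z6P3', offset=4
After 2 (read(1)): returned '8', offset=5
After 3 (seek(+4, CUR)): offset=9
After 4 (seek(-6, CUR)): offset=3
After 5 (read(7)): returned '38M21JX', offset=10
After 6 (seek(-10, END)): offset=20
After 7 (seek(+1, CUR)): offset=21

Answer: 8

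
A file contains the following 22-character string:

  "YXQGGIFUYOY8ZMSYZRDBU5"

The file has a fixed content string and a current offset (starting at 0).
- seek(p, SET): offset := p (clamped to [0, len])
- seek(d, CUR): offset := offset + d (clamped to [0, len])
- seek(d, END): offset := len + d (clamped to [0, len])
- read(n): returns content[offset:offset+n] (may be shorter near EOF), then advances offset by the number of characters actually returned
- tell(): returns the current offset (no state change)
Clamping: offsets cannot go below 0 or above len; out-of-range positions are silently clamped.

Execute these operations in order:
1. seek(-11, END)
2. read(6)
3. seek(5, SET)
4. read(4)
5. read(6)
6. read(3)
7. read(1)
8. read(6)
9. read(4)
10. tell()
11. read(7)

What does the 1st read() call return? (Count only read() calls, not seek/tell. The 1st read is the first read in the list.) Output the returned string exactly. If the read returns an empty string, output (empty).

After 1 (seek(-11, END)): offset=11
After 2 (read(6)): returned '8ZMSYZ', offset=17
After 3 (seek(5, SET)): offset=5
After 4 (read(4)): returned 'IFUY', offset=9
After 5 (read(6)): returned 'OY8ZMS', offset=15
After 6 (read(3)): returned 'YZR', offset=18
After 7 (read(1)): returned 'D', offset=19
After 8 (read(6)): returned 'BU5', offset=22
After 9 (read(4)): returned '', offset=22
After 10 (tell()): offset=22
After 11 (read(7)): returned '', offset=22

Answer: 8ZMSYZ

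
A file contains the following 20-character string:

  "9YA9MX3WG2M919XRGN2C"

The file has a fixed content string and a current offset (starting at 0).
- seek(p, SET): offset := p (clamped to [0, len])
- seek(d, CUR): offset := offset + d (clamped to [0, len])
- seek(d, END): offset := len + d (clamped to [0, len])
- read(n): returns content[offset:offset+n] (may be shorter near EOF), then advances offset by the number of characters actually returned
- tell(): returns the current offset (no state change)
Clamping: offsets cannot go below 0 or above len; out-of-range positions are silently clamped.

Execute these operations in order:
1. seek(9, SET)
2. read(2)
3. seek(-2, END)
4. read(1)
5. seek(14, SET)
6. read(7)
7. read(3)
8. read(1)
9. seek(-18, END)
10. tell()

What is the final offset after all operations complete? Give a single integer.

After 1 (seek(9, SET)): offset=9
After 2 (read(2)): returned '2M', offset=11
After 3 (seek(-2, END)): offset=18
After 4 (read(1)): returned '2', offset=19
After 5 (seek(14, SET)): offset=14
After 6 (read(7)): returned 'XRGN2C', offset=20
After 7 (read(3)): returned '', offset=20
After 8 (read(1)): returned '', offset=20
After 9 (seek(-18, END)): offset=2
After 10 (tell()): offset=2

Answer: 2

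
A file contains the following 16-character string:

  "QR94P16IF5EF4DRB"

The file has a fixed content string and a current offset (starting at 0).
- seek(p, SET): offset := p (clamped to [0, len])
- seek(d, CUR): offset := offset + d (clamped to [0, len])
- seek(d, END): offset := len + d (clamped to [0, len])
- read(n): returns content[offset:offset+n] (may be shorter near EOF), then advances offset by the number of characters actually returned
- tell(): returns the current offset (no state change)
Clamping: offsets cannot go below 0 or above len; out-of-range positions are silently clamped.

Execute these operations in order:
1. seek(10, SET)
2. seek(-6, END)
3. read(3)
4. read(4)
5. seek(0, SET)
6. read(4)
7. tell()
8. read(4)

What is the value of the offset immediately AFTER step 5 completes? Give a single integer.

After 1 (seek(10, SET)): offset=10
After 2 (seek(-6, END)): offset=10
After 3 (read(3)): returned 'EF4', offset=13
After 4 (read(4)): returned 'DRB', offset=16
After 5 (seek(0, SET)): offset=0

Answer: 0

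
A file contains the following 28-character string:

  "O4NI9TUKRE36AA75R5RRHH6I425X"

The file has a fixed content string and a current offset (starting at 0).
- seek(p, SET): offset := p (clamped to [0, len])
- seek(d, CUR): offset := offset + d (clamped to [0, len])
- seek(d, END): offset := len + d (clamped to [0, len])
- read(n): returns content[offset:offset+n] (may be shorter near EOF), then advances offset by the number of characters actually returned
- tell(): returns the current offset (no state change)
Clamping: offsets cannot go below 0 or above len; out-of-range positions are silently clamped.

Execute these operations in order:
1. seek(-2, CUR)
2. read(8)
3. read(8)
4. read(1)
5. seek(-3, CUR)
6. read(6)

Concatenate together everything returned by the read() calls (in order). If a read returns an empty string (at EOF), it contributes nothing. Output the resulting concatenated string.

Answer: O4NI9TUKRE36AA75R75R5RR

Derivation:
After 1 (seek(-2, CUR)): offset=0
After 2 (read(8)): returned 'O4NI9TUK', offset=8
After 3 (read(8)): returned 'RE36AA75', offset=16
After 4 (read(1)): returned 'R', offset=17
After 5 (seek(-3, CUR)): offset=14
After 6 (read(6)): returned '75R5RR', offset=20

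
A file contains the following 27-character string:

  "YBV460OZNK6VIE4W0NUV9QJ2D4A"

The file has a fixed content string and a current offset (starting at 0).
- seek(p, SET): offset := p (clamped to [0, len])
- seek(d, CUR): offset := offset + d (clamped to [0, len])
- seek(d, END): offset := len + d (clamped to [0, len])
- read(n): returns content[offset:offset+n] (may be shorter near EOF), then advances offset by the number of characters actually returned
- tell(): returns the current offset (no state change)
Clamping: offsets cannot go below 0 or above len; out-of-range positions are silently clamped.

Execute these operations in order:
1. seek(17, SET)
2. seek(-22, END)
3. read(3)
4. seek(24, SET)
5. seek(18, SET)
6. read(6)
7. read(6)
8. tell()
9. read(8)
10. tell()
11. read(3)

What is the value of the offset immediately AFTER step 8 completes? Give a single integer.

After 1 (seek(17, SET)): offset=17
After 2 (seek(-22, END)): offset=5
After 3 (read(3)): returned '0OZ', offset=8
After 4 (seek(24, SET)): offset=24
After 5 (seek(18, SET)): offset=18
After 6 (read(6)): returned 'UV9QJ2', offset=24
After 7 (read(6)): returned 'D4A', offset=27
After 8 (tell()): offset=27

Answer: 27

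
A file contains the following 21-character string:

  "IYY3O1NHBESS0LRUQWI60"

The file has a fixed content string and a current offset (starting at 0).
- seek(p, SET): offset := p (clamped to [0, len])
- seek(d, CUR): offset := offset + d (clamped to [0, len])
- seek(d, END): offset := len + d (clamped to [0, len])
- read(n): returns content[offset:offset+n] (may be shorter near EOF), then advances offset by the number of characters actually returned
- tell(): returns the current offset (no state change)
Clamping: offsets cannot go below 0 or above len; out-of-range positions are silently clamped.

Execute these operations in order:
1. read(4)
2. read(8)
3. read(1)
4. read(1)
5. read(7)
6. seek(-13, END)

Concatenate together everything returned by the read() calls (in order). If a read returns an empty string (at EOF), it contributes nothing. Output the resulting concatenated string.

Answer: IYY3O1NHBESS0LRUQWI60

Derivation:
After 1 (read(4)): returned 'IYY3', offset=4
After 2 (read(8)): returned 'O1NHBESS', offset=12
After 3 (read(1)): returned '0', offset=13
After 4 (read(1)): returned 'L', offset=14
After 5 (read(7)): returned 'RUQWI60', offset=21
After 6 (seek(-13, END)): offset=8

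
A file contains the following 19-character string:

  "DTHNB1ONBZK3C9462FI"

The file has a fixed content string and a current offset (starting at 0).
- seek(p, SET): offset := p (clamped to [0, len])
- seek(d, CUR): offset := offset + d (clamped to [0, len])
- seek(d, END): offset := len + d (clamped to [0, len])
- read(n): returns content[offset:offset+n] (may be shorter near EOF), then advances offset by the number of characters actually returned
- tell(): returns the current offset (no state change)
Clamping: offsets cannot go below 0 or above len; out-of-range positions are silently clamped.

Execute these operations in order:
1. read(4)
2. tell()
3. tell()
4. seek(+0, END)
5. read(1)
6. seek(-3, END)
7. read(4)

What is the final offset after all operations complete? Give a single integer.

After 1 (read(4)): returned 'DTHN', offset=4
After 2 (tell()): offset=4
After 3 (tell()): offset=4
After 4 (seek(+0, END)): offset=19
After 5 (read(1)): returned '', offset=19
After 6 (seek(-3, END)): offset=16
After 7 (read(4)): returned '2FI', offset=19

Answer: 19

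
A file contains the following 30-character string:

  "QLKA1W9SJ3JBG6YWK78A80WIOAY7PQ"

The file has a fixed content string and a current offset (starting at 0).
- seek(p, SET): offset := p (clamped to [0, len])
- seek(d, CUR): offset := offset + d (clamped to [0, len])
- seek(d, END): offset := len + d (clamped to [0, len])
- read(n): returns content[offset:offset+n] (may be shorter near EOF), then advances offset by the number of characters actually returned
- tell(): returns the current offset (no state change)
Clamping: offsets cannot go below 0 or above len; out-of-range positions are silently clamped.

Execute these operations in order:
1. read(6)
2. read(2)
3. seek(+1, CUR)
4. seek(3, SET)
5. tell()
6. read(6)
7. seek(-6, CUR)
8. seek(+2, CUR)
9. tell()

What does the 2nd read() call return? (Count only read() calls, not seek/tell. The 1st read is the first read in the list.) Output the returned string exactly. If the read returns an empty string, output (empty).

After 1 (read(6)): returned 'QLKA1W', offset=6
After 2 (read(2)): returned '9S', offset=8
After 3 (seek(+1, CUR)): offset=9
After 4 (seek(3, SET)): offset=3
After 5 (tell()): offset=3
After 6 (read(6)): returned 'A1W9SJ', offset=9
After 7 (seek(-6, CUR)): offset=3
After 8 (seek(+2, CUR)): offset=5
After 9 (tell()): offset=5

Answer: 9S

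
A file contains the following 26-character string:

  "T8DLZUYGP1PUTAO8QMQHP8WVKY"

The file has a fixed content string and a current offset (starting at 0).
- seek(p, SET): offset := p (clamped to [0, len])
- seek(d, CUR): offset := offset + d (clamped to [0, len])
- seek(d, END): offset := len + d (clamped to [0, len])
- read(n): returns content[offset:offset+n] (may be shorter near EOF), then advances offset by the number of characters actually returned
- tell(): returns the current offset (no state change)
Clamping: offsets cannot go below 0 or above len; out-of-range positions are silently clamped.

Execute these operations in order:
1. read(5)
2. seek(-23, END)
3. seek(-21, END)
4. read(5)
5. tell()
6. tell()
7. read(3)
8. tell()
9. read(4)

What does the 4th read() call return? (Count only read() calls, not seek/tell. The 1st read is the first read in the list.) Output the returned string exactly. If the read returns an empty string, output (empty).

After 1 (read(5)): returned 'T8DLZ', offset=5
After 2 (seek(-23, END)): offset=3
After 3 (seek(-21, END)): offset=5
After 4 (read(5)): returned 'UYGP1', offset=10
After 5 (tell()): offset=10
After 6 (tell()): offset=10
After 7 (read(3)): returned 'PUT', offset=13
After 8 (tell()): offset=13
After 9 (read(4)): returned 'AO8Q', offset=17

Answer: AO8Q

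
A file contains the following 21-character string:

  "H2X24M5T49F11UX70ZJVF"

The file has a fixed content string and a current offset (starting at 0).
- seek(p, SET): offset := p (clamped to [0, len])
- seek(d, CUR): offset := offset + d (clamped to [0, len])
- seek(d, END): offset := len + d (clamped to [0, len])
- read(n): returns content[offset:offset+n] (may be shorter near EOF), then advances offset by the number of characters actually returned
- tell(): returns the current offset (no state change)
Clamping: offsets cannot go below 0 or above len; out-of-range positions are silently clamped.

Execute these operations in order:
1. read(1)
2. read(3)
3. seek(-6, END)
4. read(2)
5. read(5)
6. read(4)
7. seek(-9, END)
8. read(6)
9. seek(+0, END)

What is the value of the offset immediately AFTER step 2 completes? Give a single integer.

Answer: 4

Derivation:
After 1 (read(1)): returned 'H', offset=1
After 2 (read(3)): returned '2X2', offset=4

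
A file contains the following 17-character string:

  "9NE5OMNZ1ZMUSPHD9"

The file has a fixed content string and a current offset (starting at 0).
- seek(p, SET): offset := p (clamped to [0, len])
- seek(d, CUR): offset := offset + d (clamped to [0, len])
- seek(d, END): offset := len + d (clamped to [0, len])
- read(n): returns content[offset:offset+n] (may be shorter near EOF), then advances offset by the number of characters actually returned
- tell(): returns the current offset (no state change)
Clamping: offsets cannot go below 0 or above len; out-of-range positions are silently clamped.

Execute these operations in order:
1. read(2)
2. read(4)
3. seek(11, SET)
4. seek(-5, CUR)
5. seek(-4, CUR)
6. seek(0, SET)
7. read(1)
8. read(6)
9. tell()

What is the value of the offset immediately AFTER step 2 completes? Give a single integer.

After 1 (read(2)): returned '9N', offset=2
After 2 (read(4)): returned 'E5OM', offset=6

Answer: 6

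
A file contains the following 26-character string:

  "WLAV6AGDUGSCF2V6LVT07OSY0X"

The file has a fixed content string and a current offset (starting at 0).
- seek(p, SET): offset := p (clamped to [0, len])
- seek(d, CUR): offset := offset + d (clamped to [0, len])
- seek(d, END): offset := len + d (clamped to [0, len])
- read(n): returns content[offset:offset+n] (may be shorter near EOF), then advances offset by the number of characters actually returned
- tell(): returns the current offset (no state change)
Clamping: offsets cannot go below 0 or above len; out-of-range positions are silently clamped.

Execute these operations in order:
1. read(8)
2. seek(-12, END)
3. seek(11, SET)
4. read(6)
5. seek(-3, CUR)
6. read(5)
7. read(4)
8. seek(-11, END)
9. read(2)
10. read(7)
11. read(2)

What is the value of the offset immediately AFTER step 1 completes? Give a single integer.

Answer: 8

Derivation:
After 1 (read(8)): returned 'WLAV6AGD', offset=8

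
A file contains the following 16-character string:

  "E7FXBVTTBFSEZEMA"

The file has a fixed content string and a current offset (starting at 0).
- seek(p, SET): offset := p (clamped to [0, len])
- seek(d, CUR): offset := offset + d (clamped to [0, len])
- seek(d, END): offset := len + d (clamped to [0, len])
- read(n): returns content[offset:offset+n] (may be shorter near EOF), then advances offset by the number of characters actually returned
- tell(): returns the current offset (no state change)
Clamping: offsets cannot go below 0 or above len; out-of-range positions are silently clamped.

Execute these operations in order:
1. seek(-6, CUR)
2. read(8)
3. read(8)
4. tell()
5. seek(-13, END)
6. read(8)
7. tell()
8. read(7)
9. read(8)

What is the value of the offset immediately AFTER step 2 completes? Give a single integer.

After 1 (seek(-6, CUR)): offset=0
After 2 (read(8)): returned 'E7FXBVTT', offset=8

Answer: 8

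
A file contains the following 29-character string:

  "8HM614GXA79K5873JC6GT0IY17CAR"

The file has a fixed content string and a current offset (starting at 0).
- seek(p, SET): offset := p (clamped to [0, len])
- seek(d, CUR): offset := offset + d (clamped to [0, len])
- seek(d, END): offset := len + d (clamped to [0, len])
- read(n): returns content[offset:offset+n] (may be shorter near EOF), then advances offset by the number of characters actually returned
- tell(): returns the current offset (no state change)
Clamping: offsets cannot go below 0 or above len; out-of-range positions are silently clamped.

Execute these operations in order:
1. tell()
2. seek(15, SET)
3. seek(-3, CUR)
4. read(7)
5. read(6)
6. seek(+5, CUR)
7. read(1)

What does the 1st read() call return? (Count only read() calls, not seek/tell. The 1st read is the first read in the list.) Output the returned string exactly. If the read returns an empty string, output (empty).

After 1 (tell()): offset=0
After 2 (seek(15, SET)): offset=15
After 3 (seek(-3, CUR)): offset=12
After 4 (read(7)): returned '5873JC6', offset=19
After 5 (read(6)): returned 'GT0IY1', offset=25
After 6 (seek(+5, CUR)): offset=29
After 7 (read(1)): returned '', offset=29

Answer: 5873JC6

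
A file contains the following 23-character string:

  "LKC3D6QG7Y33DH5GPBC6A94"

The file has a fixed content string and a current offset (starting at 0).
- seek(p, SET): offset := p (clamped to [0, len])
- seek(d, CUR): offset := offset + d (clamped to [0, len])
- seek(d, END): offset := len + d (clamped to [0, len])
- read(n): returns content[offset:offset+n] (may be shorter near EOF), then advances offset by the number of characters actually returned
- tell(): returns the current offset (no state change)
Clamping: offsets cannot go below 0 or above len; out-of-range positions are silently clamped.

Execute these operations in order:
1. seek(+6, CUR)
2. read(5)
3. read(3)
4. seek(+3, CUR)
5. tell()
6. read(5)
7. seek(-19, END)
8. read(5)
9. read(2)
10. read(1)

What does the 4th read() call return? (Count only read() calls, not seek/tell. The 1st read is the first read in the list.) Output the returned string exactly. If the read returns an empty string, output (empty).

After 1 (seek(+6, CUR)): offset=6
After 2 (read(5)): returned 'QG7Y3', offset=11
After 3 (read(3)): returned '3DH', offset=14
After 4 (seek(+3, CUR)): offset=17
After 5 (tell()): offset=17
After 6 (read(5)): returned 'BC6A9', offset=22
After 7 (seek(-19, END)): offset=4
After 8 (read(5)): returned 'D6QG7', offset=9
After 9 (read(2)): returned 'Y3', offset=11
After 10 (read(1)): returned '3', offset=12

Answer: D6QG7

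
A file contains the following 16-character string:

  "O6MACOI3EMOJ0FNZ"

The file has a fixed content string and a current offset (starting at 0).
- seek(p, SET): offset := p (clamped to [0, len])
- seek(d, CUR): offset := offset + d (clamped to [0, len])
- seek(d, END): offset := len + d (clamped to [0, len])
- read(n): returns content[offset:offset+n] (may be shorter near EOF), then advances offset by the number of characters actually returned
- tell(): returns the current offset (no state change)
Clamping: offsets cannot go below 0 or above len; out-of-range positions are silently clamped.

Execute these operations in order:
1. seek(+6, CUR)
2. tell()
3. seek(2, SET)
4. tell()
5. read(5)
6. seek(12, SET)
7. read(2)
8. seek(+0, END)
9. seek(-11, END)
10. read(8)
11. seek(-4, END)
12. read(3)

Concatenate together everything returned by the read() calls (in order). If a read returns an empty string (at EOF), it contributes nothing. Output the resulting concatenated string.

After 1 (seek(+6, CUR)): offset=6
After 2 (tell()): offset=6
After 3 (seek(2, SET)): offset=2
After 4 (tell()): offset=2
After 5 (read(5)): returned 'MACOI', offset=7
After 6 (seek(12, SET)): offset=12
After 7 (read(2)): returned '0F', offset=14
After 8 (seek(+0, END)): offset=16
After 9 (seek(-11, END)): offset=5
After 10 (read(8)): returned 'OI3EMOJ0', offset=13
After 11 (seek(-4, END)): offset=12
After 12 (read(3)): returned '0FN', offset=15

Answer: MACOI0FOI3EMOJ00FN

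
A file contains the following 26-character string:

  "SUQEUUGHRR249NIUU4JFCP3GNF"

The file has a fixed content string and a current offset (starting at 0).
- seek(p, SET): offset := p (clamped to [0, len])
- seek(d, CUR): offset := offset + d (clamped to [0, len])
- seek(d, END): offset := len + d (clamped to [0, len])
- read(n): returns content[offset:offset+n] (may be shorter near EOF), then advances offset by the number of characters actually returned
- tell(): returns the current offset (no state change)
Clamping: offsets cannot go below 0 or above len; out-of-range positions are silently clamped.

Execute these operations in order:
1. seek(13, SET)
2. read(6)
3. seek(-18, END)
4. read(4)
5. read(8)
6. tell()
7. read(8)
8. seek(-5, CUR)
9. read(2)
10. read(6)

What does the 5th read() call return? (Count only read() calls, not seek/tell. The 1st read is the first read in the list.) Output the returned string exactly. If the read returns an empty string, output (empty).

After 1 (seek(13, SET)): offset=13
After 2 (read(6)): returned 'NIUU4J', offset=19
After 3 (seek(-18, END)): offset=8
After 4 (read(4)): returned 'RR24', offset=12
After 5 (read(8)): returned '9NIUU4JF', offset=20
After 6 (tell()): offset=20
After 7 (read(8)): returned 'CP3GNF', offset=26
After 8 (seek(-5, CUR)): offset=21
After 9 (read(2)): returned 'P3', offset=23
After 10 (read(6)): returned 'GNF', offset=26

Answer: P3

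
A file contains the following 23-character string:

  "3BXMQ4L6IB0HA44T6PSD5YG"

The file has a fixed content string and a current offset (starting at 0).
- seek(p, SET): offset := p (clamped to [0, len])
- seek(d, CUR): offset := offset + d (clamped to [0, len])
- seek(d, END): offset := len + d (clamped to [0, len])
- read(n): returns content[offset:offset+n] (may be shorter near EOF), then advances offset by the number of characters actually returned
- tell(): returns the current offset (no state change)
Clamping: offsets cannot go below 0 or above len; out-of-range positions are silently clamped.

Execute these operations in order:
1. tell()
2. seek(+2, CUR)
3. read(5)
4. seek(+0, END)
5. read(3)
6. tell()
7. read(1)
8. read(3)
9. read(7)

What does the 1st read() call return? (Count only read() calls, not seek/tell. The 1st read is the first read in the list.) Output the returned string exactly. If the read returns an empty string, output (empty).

After 1 (tell()): offset=0
After 2 (seek(+2, CUR)): offset=2
After 3 (read(5)): returned 'XMQ4L', offset=7
After 4 (seek(+0, END)): offset=23
After 5 (read(3)): returned '', offset=23
After 6 (tell()): offset=23
After 7 (read(1)): returned '', offset=23
After 8 (read(3)): returned '', offset=23
After 9 (read(7)): returned '', offset=23

Answer: XMQ4L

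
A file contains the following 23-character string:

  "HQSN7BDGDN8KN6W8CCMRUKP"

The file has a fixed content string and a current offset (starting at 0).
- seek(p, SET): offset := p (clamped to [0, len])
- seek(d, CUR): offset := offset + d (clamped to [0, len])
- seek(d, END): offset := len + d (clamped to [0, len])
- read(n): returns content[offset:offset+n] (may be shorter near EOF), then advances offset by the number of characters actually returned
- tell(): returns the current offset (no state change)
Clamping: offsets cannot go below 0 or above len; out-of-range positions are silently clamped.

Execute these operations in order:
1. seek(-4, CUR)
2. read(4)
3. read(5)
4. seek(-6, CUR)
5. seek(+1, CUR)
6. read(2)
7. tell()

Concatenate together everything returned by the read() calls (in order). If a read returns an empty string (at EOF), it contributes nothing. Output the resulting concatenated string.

After 1 (seek(-4, CUR)): offset=0
After 2 (read(4)): returned 'HQSN', offset=4
After 3 (read(5)): returned '7BDGD', offset=9
After 4 (seek(-6, CUR)): offset=3
After 5 (seek(+1, CUR)): offset=4
After 6 (read(2)): returned '7B', offset=6
After 7 (tell()): offset=6

Answer: HQSN7BDGD7B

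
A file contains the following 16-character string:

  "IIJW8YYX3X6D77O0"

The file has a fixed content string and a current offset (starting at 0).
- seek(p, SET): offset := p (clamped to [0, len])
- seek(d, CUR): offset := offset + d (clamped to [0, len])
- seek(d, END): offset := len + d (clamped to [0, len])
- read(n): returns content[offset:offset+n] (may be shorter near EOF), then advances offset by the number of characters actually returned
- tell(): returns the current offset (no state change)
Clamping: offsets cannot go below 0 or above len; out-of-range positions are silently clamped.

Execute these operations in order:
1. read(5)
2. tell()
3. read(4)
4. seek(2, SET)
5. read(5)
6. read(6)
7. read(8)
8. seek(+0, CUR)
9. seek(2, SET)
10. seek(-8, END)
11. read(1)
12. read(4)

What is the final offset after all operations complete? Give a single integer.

Answer: 13

Derivation:
After 1 (read(5)): returned 'IIJW8', offset=5
After 2 (tell()): offset=5
After 3 (read(4)): returned 'YYX3', offset=9
After 4 (seek(2, SET)): offset=2
After 5 (read(5)): returned 'JW8YY', offset=7
After 6 (read(6)): returned 'X3X6D7', offset=13
After 7 (read(8)): returned '7O0', offset=16
After 8 (seek(+0, CUR)): offset=16
After 9 (seek(2, SET)): offset=2
After 10 (seek(-8, END)): offset=8
After 11 (read(1)): returned '3', offset=9
After 12 (read(4)): returned 'X6D7', offset=13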